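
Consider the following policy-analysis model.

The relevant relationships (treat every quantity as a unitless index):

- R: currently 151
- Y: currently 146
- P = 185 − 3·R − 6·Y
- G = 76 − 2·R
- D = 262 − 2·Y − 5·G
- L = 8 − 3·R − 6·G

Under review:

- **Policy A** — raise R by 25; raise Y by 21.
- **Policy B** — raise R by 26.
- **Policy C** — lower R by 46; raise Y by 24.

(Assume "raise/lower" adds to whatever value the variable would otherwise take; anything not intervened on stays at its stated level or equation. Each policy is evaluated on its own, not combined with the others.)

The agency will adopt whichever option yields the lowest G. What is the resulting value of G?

Policy A (R + 25, Y + 21):
  R = 151 + 25 = 176
  G = 76 − 2·176 = -276
Policy B (R + 26):
  R = 151 + 26 = 177
  G = 76 − 2·177 = -278
Policy C (R − 46, Y + 24):
  R = 151 − 46 = 105
  G = 76 − 2·105 = -134
Comparing — Policy A: G=-276, Policy B: G=-278, Policy C: G=-134. Lowest is -278 (Policy B).

-278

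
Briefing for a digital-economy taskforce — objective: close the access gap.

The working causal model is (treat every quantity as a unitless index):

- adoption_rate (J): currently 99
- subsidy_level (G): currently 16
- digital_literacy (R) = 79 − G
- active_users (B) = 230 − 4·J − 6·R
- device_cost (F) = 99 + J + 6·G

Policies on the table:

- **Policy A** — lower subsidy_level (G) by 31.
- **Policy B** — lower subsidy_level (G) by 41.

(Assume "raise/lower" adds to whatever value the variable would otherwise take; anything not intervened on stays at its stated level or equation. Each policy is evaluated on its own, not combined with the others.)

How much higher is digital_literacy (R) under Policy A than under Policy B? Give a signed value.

Policy A (G − 31):
  G = 16 − 31 = -15
  R = 79 − (-15) = 94
Policy B (G − 41):
  G = 16 − 41 = -25
  R = 79 − (-25) = 104
R: 94 − 104 = -10

-10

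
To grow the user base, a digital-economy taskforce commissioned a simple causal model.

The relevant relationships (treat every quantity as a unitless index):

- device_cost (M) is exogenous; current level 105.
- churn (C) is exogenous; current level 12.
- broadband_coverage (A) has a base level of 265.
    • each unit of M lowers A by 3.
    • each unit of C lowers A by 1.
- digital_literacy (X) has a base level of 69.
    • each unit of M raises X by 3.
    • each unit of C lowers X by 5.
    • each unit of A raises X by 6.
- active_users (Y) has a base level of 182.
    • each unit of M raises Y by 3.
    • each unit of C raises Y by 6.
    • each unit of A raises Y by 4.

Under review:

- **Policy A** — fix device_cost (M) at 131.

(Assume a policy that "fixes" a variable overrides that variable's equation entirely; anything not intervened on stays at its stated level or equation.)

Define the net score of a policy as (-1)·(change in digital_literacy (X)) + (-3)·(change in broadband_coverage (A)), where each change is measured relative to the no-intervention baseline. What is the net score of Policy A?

624

Baseline:
  M = 105
  C = 12
  A = 265 − 3·105 − 12 = -62
  X = 69 + 3·105 − 5·12 + 6·(-62) = -48
Policy A (M := 131):
  M = 131
  C = 12
  A = 265 − 3·131 − 12 = -140
  X = 69 + 3·131 − 5·12 + 6·(-140) = -438
ΔX = -438 − (-48) = -390; ΔA = -140 − (-62) = -78
Score = (-1)·(-390) + (-3)·(-78) = 624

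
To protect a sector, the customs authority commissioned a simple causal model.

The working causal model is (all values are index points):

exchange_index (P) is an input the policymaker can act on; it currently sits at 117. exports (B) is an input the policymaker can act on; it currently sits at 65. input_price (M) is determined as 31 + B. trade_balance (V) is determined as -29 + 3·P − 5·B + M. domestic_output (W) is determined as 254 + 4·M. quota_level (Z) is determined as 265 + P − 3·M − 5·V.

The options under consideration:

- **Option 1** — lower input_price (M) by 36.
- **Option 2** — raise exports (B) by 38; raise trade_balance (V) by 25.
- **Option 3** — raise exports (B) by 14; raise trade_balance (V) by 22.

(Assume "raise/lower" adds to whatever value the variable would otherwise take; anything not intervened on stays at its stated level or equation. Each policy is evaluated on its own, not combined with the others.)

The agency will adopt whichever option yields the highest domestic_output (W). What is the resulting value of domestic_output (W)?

Option 1 (M − 36):
  B = 65
  M = 31 + 65 (−36 from intervention) = 60
  W = 254 + 4·60 = 494
Option 2 (B + 38, V + 25):
  B = 65 + 38 = 103
  M = 31 + 103 = 134
  W = 254 + 4·134 = 790
Option 3 (B + 14, V + 22):
  B = 65 + 14 = 79
  M = 31 + 79 = 110
  W = 254 + 4·110 = 694
Comparing — Option 1: W=494, Option 2: W=790, Option 3: W=694. Highest is 790 (Option 2).

790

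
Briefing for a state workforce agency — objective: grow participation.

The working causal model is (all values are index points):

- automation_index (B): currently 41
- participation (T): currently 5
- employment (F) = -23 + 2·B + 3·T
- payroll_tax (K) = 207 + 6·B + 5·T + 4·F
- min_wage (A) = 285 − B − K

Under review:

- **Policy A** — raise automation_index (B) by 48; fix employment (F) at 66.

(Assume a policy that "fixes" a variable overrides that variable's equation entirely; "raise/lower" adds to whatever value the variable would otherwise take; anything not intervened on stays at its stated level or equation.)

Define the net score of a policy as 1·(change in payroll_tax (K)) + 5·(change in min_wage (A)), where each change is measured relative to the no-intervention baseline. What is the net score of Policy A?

-1264

Baseline:
  B = 41
  T = 5
  F = -23 + 2·41 + 3·5 = 74
  K = 207 + 6·41 + 5·5 + 4·74 = 774
  A = 285 − 41 − 774 = -530
Policy A (B + 48, F := 66):
  B = 41 + 48 = 89
  T = 5
  F = 66
  K = 207 + 6·89 + 5·5 + 4·66 = 1030
  A = 285 − 89 − 1030 = -834
ΔK = 1030 − 774 = 256; ΔA = -834 − (-530) = -304
Score = 1·256 + 5·(-304) = -1264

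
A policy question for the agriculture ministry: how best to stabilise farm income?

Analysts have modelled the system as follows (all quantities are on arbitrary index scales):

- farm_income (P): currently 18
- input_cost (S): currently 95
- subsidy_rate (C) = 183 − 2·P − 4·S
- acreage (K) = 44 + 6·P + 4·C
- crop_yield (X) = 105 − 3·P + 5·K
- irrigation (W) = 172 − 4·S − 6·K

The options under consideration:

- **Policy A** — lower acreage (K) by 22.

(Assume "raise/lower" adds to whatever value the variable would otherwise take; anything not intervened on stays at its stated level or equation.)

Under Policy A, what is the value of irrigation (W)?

4604

Policy A (K − 22):
  P = 18
  S = 95
  C = 183 − 2·18 − 4·95 = -233
  K = 44 + 6·18 + 4·(-233) (−22 from intervention) = -802
  W = 172 − 4·95 − 6·(-802) = 4604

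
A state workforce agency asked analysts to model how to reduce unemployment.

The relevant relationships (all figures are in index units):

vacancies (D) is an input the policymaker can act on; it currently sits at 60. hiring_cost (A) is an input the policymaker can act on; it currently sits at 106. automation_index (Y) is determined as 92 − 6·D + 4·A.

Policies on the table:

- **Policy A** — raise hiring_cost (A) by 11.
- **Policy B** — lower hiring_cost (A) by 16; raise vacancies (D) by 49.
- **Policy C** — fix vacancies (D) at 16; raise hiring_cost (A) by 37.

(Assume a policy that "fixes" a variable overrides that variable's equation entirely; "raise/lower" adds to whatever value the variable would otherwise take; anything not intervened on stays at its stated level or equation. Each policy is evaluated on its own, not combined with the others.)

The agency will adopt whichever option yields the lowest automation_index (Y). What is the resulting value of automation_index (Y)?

-202

Policy A (A + 11):
  D = 60
  A = 106 + 11 = 117
  Y = 92 − 6·60 + 4·117 = 200
Policy B (A − 16, D + 49):
  D = 60 + 49 = 109
  A = 106 − 16 = 90
  Y = 92 − 6·109 + 4·90 = -202
Policy C (D := 16, A + 37):
  D = 16
  A = 106 + 37 = 143
  Y = 92 − 6·16 + 4·143 = 568
Comparing — Policy A: Y=200, Policy B: Y=-202, Policy C: Y=568. Lowest is -202 (Policy B).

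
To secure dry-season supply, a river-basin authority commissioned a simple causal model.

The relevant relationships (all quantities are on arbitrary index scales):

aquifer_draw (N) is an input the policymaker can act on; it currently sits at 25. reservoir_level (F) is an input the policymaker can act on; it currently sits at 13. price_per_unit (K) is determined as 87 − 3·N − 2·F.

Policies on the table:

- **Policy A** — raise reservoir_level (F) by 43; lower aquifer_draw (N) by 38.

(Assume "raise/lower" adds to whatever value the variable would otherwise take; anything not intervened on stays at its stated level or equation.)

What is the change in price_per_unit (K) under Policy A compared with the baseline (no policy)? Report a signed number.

28

Baseline:
  N = 25
  F = 13
  K = 87 − 3·25 − 2·13 = -14
Policy A (F + 43, N − 38):
  N = 25 − 38 = -13
  F = 13 + 43 = 56
  K = 87 − 3·(-13) − 2·56 = 14
Change in K: 14 − (-14) = 28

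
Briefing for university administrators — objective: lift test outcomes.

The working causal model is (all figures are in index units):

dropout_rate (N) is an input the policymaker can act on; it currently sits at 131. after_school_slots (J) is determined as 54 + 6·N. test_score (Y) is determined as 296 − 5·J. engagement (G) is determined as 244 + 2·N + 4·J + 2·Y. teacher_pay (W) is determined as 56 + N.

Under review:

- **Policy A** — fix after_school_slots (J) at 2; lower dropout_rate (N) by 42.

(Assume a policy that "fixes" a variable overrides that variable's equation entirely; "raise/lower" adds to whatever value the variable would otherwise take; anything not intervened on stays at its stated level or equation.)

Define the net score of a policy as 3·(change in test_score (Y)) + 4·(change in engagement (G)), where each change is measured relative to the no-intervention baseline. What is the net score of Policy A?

32346

Baseline:
  N = 131
  J = 54 + 6·131 = 840
  Y = 296 − 5·840 = -3904
  G = 244 + 2·131 + 4·840 + 2·(-3904) = -3942
Policy A (J := 2, N − 42):
  N = 131 − 42 = 89
  J = 2
  Y = 296 − 5·2 = 286
  G = 244 + 2·89 + 4·2 + 2·286 = 1002
ΔY = 286 − (-3904) = 4190; ΔG = 1002 − (-3942) = 4944
Score = 3·4190 + 4·4944 = 32346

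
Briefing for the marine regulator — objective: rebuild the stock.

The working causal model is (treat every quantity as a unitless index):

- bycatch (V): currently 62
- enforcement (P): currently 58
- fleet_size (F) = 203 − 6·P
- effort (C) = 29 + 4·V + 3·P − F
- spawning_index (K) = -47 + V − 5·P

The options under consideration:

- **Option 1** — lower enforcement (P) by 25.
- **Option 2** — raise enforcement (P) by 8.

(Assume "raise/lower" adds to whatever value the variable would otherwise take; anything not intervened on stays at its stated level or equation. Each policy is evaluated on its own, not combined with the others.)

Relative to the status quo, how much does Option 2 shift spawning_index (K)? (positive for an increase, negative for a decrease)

-40

Baseline:
  V = 62
  P = 58
  K = -47 + 62 − 5·58 = -275
Option 2 (P + 8):
  V = 62
  P = 58 + 8 = 66
  K = -47 + 62 − 5·66 = -315
Change in K: -315 − (-275) = -40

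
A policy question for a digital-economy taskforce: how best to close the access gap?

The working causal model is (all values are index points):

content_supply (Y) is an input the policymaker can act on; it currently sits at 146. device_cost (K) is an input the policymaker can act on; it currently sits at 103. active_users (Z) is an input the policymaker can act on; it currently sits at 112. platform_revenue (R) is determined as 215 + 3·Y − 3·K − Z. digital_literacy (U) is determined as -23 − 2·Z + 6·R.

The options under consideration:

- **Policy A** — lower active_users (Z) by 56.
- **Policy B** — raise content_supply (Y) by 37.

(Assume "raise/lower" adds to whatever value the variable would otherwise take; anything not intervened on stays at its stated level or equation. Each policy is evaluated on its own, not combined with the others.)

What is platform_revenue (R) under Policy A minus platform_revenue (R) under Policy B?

-55

Policy A (Z − 56):
  Y = 146
  K = 103
  Z = 112 − 56 = 56
  R = 215 + 3·146 − 3·103 − 56 = 288
Policy B (Y + 37):
  Y = 146 + 37 = 183
  K = 103
  Z = 112
  R = 215 + 3·183 − 3·103 − 112 = 343
R: 288 − 343 = -55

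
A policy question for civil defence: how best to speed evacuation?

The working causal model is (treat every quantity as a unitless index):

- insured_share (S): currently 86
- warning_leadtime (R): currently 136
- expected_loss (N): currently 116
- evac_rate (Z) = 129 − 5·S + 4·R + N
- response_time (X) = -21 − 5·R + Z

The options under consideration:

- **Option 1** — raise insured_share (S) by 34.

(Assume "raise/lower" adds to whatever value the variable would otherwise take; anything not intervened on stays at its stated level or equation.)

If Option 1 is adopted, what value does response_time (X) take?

Option 1 (S + 34):
  S = 86 + 34 = 120
  R = 136
  N = 116
  Z = 129 − 5·120 + 4·136 + 116 = 189
  X = -21 − 5·136 + 189 = -512

-512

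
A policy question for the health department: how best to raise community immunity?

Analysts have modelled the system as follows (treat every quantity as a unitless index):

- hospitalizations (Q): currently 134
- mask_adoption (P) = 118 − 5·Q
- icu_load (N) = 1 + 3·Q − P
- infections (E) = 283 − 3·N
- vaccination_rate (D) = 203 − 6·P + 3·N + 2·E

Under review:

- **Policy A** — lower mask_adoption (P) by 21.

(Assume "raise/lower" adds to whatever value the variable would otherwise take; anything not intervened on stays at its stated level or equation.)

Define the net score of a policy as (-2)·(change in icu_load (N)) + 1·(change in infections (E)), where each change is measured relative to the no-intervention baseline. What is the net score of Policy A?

Baseline:
  Q = 134
  P = 118 − 5·134 = -552
  N = 1 + 3·134 − (-552) = 955
  E = 283 − 3·955 = -2582
Policy A (P − 21):
  Q = 134
  P = 118 − 5·134 (−21 from intervention) = -573
  N = 1 + 3·134 − (-573) = 976
  E = 283 − 3·976 = -2645
ΔN = 976 − 955 = 21; ΔE = -2645 − (-2582) = -63
Score = (-2)·21 + 1·(-63) = -105

-105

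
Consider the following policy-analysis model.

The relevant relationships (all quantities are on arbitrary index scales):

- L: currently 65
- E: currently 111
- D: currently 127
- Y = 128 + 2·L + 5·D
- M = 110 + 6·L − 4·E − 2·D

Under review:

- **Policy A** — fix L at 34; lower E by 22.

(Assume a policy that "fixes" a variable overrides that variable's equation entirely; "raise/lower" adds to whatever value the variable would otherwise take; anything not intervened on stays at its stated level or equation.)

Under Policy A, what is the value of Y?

831

Policy A (L := 34, E − 22):
  L = 34
  D = 127
  Y = 128 + 2·34 + 5·127 = 831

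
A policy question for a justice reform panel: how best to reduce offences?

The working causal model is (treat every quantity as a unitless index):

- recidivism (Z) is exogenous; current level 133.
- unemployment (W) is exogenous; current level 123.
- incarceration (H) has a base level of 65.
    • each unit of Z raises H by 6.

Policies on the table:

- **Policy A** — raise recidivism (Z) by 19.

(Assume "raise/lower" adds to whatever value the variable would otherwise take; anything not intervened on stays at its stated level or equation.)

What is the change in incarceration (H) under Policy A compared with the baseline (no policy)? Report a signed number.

Baseline:
  Z = 133
  H = 65 + 6·133 = 863
Policy A (Z + 19):
  Z = 133 + 19 = 152
  H = 65 + 6·152 = 977
Change in H: 977 − 863 = 114

114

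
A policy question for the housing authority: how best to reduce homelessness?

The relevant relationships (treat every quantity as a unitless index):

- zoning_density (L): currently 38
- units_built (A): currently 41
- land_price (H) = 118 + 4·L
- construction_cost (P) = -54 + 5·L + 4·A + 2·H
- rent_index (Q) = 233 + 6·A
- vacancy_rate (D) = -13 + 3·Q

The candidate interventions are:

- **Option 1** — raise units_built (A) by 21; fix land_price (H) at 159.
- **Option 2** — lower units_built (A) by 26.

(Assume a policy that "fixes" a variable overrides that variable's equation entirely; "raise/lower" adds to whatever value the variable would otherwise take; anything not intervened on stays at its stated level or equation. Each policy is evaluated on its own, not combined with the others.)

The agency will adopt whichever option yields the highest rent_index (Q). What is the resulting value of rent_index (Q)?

Option 1 (A + 21, H := 159):
  A = 41 + 21 = 62
  Q = 233 + 6·62 = 605
Option 2 (A − 26):
  A = 41 − 26 = 15
  Q = 233 + 6·15 = 323
Comparing — Option 1: Q=605, Option 2: Q=323. Highest is 605 (Option 1).

605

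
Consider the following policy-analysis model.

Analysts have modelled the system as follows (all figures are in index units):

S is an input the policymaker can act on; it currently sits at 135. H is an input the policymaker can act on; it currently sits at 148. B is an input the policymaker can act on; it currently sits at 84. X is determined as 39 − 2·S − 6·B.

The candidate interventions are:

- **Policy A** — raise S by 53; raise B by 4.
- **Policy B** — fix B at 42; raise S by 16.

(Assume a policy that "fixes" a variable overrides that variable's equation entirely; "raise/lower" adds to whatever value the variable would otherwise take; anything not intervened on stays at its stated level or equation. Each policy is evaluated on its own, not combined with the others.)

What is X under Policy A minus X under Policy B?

-350

Policy A (S + 53, B + 4):
  S = 135 + 53 = 188
  B = 84 + 4 = 88
  X = 39 − 2·188 − 6·88 = -865
Policy B (B := 42, S + 16):
  S = 135 + 16 = 151
  B = 42
  X = 39 − 2·151 − 6·42 = -515
X: -865 − (-515) = -350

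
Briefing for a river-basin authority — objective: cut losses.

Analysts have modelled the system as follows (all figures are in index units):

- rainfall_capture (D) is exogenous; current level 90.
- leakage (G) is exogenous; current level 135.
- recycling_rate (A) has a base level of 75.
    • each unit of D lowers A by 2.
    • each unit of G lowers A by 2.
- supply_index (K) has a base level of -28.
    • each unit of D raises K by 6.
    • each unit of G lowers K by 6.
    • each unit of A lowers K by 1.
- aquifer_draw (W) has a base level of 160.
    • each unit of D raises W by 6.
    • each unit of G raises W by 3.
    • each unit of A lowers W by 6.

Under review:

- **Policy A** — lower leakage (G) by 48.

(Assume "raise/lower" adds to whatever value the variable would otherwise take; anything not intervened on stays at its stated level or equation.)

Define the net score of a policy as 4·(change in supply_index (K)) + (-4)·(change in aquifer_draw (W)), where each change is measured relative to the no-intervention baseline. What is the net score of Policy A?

3648

Baseline:
  D = 90
  G = 135
  A = 75 − 2·90 − 2·135 = -375
  K = -28 + 6·90 − 6·135 − (-375) = 77
  W = 160 + 6·90 + 3·135 − 6·(-375) = 3355
Policy A (G − 48):
  D = 90
  G = 135 − 48 = 87
  A = 75 − 2·90 − 2·87 = -279
  K = -28 + 6·90 − 6·87 − (-279) = 269
  W = 160 + 6·90 + 3·87 − 6·(-279) = 2635
ΔK = 269 − 77 = 192; ΔW = 2635 − 3355 = -720
Score = 4·192 + (-4)·(-720) = 3648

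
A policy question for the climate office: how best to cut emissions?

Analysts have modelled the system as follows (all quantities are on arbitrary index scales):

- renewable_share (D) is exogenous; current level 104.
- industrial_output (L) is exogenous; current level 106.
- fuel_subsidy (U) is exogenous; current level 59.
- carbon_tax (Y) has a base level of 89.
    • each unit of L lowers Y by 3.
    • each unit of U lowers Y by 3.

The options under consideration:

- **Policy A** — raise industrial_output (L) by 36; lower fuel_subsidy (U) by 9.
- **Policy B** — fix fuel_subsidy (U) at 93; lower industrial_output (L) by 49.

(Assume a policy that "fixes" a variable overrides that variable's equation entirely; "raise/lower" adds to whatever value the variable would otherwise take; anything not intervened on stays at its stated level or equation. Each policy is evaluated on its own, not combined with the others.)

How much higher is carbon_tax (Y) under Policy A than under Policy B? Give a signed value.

-126

Policy A (L + 36, U − 9):
  L = 106 + 36 = 142
  U = 59 − 9 = 50
  Y = 89 − 3·142 − 3·50 = -487
Policy B (U := 93, L − 49):
  L = 106 − 49 = 57
  U = 93
  Y = 89 − 3·57 − 3·93 = -361
Y: -487 − (-361) = -126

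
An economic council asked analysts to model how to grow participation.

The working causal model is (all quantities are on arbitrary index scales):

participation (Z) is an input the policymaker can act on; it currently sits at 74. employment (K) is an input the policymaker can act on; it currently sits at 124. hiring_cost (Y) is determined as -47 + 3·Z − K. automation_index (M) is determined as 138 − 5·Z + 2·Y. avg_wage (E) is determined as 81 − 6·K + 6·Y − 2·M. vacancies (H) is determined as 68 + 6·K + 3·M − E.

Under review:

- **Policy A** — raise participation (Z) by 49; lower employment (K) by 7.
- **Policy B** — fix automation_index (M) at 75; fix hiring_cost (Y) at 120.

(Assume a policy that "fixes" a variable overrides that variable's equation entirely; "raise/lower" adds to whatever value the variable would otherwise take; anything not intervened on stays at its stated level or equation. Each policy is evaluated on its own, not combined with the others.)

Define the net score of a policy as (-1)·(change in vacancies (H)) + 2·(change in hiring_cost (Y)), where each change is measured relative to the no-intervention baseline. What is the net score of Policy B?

Baseline:
  Z = 74
  K = 124
  Y = -47 + 3·74 − 124 = 51
  M = 138 − 5·74 + 2·51 = -130
  E = 81 − 6·124 + 6·51 − 2·(-130) = -97
  H = 68 + 6·124 + 3·(-130) − (-97) = 519
Policy B (M := 75, Y := 120):
  Z = 74
  K = 124
  Y = 120
  M = 75
  E = 81 − 6·124 + 6·120 − 2·75 = -93
  H = 68 + 6·124 + 3·75 − (-93) = 1130
ΔH = 1130 − 519 = 611; ΔY = 120 − 51 = 69
Score = (-1)·611 + 2·69 = -473

-473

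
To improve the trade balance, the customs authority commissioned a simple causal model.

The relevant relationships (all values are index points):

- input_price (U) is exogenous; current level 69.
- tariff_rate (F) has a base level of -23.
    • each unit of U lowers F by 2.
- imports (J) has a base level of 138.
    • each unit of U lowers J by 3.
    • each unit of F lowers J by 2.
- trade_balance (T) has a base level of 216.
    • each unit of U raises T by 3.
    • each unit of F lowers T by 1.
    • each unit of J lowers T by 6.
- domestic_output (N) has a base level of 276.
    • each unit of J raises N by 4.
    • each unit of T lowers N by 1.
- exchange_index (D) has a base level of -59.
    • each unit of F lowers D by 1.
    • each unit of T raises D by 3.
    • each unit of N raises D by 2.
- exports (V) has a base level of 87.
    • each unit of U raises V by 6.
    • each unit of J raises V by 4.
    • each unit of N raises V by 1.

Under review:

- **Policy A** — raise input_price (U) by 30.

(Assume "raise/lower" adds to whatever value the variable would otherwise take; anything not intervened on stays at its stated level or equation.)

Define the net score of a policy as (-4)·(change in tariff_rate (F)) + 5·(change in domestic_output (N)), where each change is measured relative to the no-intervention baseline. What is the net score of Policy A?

Baseline:
  U = 69
  F = -23 − 2·69 = -161
  J = 138 − 3·69 − 2·(-161) = 253
  T = 216 + 3·69 − (-161) − 6·253 = -934
  N = 276 + 4·253 − (-934) = 2222
Policy A (U + 30):
  U = 69 + 30 = 99
  F = -23 − 2·99 = -221
  J = 138 − 3·99 − 2·(-221) = 283
  T = 216 + 3·99 − (-221) − 6·283 = -964
  N = 276 + 4·283 − (-964) = 2372
ΔF = -221 − (-161) = -60; ΔN = 2372 − 2222 = 150
Score = (-4)·(-60) + 5·150 = 990

990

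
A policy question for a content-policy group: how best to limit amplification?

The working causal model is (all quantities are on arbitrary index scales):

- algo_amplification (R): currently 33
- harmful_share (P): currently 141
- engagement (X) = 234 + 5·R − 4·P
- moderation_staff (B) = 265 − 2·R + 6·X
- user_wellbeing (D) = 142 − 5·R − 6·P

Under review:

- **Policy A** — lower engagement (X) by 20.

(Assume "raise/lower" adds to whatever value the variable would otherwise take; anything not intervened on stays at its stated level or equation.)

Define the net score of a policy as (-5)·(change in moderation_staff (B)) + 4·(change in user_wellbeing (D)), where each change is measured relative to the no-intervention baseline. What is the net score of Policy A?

Baseline:
  R = 33
  P = 141
  X = 234 + 5·33 − 4·141 = -165
  B = 265 − 2·33 + 6·(-165) = -791
  D = 142 − 5·33 − 6·141 = -869
Policy A (X − 20):
  R = 33
  P = 141
  X = 234 + 5·33 − 4·141 (−20 from intervention) = -185
  B = 265 − 2·33 + 6·(-185) = -911
  D = 142 − 5·33 − 6·141 = -869
ΔB = -911 − (-791) = -120; ΔD = -869 − (-869) = 0
Score = (-5)·(-120) + 4·0 = 600

600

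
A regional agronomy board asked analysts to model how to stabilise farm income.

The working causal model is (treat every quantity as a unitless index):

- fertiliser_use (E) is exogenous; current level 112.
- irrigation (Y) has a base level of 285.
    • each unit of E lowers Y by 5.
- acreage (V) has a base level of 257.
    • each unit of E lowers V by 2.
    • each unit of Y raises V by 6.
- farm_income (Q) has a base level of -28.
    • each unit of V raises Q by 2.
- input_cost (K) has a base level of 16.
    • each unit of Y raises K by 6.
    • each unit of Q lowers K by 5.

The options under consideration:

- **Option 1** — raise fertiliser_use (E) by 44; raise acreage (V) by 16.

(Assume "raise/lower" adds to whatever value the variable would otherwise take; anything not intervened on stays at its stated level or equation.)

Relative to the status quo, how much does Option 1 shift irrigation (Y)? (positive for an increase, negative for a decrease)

Baseline:
  E = 112
  Y = 285 − 5·112 = -275
Option 1 (E + 44, V + 16):
  E = 112 + 44 = 156
  Y = 285 − 5·156 = -495
Change in Y: -495 − (-275) = -220

-220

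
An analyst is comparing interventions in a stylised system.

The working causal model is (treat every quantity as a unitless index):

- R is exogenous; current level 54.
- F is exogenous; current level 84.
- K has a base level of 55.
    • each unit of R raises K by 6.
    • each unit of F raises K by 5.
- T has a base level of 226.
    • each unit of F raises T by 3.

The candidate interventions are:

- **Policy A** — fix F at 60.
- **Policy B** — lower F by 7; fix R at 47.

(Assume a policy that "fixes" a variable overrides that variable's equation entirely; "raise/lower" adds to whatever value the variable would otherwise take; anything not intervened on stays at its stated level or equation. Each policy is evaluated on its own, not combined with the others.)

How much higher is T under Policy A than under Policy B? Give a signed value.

Policy A (F := 60):
  F = 60
  T = 226 + 3·60 = 406
Policy B (F − 7, R := 47):
  F = 84 − 7 = 77
  T = 226 + 3·77 = 457
T: 406 − 457 = -51

-51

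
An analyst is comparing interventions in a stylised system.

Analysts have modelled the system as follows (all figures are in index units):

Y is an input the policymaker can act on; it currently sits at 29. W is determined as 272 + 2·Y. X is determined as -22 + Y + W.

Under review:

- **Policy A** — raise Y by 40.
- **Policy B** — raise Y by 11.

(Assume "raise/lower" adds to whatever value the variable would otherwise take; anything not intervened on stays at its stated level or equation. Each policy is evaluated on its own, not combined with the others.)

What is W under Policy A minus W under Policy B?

58

Policy A (Y + 40):
  Y = 29 + 40 = 69
  W = 272 + 2·69 = 410
Policy B (Y + 11):
  Y = 29 + 11 = 40
  W = 272 + 2·40 = 352
W: 410 − 352 = 58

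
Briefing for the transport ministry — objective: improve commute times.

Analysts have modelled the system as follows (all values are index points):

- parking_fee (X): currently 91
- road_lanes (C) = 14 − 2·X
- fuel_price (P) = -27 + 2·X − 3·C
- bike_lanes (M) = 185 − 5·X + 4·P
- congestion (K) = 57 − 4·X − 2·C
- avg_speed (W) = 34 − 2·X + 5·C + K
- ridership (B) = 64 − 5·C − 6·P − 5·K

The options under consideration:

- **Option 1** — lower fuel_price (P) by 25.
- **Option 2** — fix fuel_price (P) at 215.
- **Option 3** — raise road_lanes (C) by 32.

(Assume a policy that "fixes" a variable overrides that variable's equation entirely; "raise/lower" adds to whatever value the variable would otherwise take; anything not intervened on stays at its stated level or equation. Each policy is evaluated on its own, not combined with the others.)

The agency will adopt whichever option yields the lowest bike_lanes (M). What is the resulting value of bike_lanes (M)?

Option 1 (P − 25):
  X = 91
  C = 14 − 2·91 = -168
  P = -27 + 2·91 − 3·(-168) (−25 from intervention) = 634
  M = 185 − 5·91 + 4·634 = 2266
Option 2 (P := 215):
  X = 91
  C = 14 − 2·91 = -168
  P = 215
  M = 185 − 5·91 + 4·215 = 590
Option 3 (C + 32):
  X = 91
  C = 14 − 2·91 (+32 from intervention) = -136
  P = -27 + 2·91 − 3·(-136) = 563
  M = 185 − 5·91 + 4·563 = 1982
Comparing — Option 1: M=2266, Option 2: M=590, Option 3: M=1982. Lowest is 590 (Option 2).

590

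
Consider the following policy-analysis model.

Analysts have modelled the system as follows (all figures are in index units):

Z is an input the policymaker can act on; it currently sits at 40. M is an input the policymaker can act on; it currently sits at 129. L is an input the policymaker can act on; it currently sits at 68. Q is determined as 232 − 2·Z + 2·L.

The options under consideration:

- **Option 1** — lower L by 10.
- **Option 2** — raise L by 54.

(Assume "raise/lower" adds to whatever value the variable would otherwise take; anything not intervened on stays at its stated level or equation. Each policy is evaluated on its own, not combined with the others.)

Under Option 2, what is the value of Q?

396

Option 2 (L + 54):
  Z = 40
  L = 68 + 54 = 122
  Q = 232 − 2·40 + 2·122 = 396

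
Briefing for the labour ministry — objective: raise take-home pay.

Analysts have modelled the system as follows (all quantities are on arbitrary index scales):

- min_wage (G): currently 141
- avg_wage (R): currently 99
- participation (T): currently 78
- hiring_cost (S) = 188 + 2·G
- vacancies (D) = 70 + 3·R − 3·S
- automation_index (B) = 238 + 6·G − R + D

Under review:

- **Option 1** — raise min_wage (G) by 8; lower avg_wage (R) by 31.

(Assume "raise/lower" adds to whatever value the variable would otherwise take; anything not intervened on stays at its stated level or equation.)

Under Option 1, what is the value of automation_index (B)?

Option 1 (G + 8, R − 31):
  G = 141 + 8 = 149
  R = 99 − 31 = 68
  S = 188 + 2·149 = 486
  D = 70 + 3·68 − 3·486 = -1184
  B = 238 + 6·149 − 68 + (-1184) = -120

-120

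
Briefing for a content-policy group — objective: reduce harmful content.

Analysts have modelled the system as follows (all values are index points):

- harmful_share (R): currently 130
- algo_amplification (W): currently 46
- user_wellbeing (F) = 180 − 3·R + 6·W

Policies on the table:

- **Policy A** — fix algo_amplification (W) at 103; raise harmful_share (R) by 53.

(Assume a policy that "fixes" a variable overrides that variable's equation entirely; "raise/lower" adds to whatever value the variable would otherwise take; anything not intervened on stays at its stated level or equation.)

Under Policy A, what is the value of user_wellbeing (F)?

Policy A (W := 103, R + 53):
  R = 130 + 53 = 183
  W = 103
  F = 180 − 3·183 + 6·103 = 249

249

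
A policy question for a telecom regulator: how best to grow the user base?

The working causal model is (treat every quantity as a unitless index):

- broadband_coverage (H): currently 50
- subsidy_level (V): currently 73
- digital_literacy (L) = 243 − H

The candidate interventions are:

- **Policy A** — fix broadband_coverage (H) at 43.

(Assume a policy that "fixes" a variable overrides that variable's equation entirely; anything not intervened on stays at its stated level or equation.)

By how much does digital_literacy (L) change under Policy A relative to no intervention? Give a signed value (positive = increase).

Baseline:
  H = 50
  L = 243 − 50 = 193
Policy A (H := 43):
  H = 43
  L = 243 − 43 = 200
Change in L: 200 − 193 = 7

7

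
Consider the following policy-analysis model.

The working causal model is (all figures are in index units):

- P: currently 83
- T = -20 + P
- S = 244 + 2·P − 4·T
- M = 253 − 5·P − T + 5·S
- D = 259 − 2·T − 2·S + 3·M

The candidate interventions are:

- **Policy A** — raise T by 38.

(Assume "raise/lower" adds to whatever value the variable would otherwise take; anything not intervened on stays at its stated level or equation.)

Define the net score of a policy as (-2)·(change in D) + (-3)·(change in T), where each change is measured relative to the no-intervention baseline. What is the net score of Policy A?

4218

Baseline:
  P = 83
  T = -20 + 83 = 63
  S = 244 + 2·83 − 4·63 = 158
  M = 253 − 5·83 − 63 + 5·158 = 565
  D = 259 − 2·63 − 2·158 + 3·565 = 1512
Policy A (T + 38):
  P = 83
  T = -20 + 83 (+38 from intervention) = 101
  S = 244 + 2·83 − 4·101 = 6
  M = 253 − 5·83 − 101 + 5·6 = -233
  D = 259 − 2·101 − 2·6 + 3·(-233) = -654
ΔD = -654 − 1512 = -2166; ΔT = 101 − 63 = 38
Score = (-2)·(-2166) + (-3)·38 = 4218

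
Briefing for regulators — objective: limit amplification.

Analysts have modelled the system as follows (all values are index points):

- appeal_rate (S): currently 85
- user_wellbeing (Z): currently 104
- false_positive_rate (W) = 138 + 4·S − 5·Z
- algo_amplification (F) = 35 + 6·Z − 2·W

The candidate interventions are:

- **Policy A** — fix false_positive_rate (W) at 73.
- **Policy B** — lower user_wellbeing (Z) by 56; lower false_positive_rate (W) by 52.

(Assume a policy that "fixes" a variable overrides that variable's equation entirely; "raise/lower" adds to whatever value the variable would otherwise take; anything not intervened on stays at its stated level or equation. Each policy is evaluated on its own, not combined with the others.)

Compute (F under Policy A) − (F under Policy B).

Policy A (W := 73):
  S = 85
  Z = 104
  W = 73
  F = 35 + 6·104 − 2·73 = 513
Policy B (Z − 56, W − 52):
  S = 85
  Z = 104 − 56 = 48
  W = 138 + 4·85 − 5·48 (−52 from intervention) = 186
  F = 35 + 6·48 − 2·186 = -49
F: 513 − (-49) = 562

562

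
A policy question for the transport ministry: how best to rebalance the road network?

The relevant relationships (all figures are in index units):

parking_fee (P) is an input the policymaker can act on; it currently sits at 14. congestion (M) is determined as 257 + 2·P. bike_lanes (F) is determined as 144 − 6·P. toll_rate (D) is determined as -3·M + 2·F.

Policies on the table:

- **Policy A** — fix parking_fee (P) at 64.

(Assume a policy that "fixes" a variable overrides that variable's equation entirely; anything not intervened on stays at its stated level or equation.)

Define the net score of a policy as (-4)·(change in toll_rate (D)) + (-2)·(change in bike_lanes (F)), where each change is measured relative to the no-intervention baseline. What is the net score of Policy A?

4200

Baseline:
  P = 14
  M = 257 + 2·14 = 285
  F = 144 − 6·14 = 60
  D = 0 − 3·285 + 2·60 = -735
Policy A (P := 64):
  P = 64
  M = 257 + 2·64 = 385
  F = 144 − 6·64 = -240
  D = 0 − 3·385 + 2·(-240) = -1635
ΔD = -1635 − (-735) = -900; ΔF = -240 − 60 = -300
Score = (-4)·(-900) + (-2)·(-300) = 4200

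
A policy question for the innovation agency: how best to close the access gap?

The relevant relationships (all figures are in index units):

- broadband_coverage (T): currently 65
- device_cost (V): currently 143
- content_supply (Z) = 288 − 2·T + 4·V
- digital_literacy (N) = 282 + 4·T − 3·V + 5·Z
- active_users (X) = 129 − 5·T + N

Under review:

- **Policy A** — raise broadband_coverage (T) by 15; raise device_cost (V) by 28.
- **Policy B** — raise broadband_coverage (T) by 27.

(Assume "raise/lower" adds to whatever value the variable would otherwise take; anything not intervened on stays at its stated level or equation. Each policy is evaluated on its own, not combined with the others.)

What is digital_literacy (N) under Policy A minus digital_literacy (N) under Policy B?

548

Policy A (T + 15, V + 28):
  T = 65 + 15 = 80
  V = 143 + 28 = 171
  Z = 288 − 2·80 + 4·171 = 812
  N = 282 + 4·80 − 3·171 + 5·812 = 4149
Policy B (T + 27):
  T = 65 + 27 = 92
  V = 143
  Z = 288 − 2·92 + 4·143 = 676
  N = 282 + 4·92 − 3·143 + 5·676 = 3601
N: 4149 − 3601 = 548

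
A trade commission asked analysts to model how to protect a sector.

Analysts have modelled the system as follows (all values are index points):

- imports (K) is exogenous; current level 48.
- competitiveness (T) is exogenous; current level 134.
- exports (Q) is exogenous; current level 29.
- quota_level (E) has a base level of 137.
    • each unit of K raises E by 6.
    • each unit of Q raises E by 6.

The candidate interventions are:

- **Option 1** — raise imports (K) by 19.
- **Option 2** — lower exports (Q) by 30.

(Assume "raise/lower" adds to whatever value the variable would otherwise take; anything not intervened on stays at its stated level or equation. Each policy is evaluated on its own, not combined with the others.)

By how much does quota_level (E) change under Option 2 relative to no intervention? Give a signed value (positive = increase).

Baseline:
  K = 48
  Q = 29
  E = 137 + 6·48 + 6·29 = 599
Option 2 (Q − 30):
  K = 48
  Q = 29 − 30 = -1
  E = 137 + 6·48 + 6·(-1) = 419
Change in E: 419 − 599 = -180

-180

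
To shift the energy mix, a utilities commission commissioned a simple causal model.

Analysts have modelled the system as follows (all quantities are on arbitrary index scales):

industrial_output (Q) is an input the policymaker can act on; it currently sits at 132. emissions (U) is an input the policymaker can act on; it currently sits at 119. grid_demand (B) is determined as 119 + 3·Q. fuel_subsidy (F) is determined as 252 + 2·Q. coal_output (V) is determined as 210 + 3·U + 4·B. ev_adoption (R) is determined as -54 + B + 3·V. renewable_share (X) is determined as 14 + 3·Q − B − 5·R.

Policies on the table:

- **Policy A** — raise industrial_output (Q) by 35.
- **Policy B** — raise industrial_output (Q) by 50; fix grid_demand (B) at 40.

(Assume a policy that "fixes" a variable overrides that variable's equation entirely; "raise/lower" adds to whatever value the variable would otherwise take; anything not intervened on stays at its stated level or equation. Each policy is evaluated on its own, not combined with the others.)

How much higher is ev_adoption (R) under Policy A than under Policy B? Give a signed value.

7540

Policy A (Q + 35):
  Q = 132 + 35 = 167
  U = 119
  B = 119 + 3·167 = 620
  V = 210 + 3·119 + 4·620 = 3047
  R = -54 + 620 + 3·3047 = 9707
Policy B (Q + 50, B := 40):
  Q = 132 + 50 = 182
  U = 119
  B = 40
  V = 210 + 3·119 + 4·40 = 727
  R = -54 + 40 + 3·727 = 2167
R: 9707 − 2167 = 7540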